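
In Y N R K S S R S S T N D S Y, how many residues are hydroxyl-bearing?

Serine (S), threonine (T), and tyrosine (Y) each carry a hydroxyl group on the side chain.
Matching residues: Y1, S5, S6, S8, S9, T10, S13, Y14.

8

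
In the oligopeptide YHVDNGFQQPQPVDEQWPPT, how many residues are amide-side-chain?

5

The amide-side-chain residues are Asn (N) and Gln (Q).
Matching residues: N5, Q8, Q9, Q11, Q16.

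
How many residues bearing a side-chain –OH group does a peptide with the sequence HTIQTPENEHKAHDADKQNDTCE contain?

S, T, and Y are the three residues with a side-chain hydroxyl.
Matching residues: T2, T5, T21.

3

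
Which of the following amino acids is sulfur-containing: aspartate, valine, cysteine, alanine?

cysteine

Cysteine (C, thiol) and methionine (M, thioether) are the two sulfur-containing amino acids.
Of the listed options, only cysteine belongs to this group.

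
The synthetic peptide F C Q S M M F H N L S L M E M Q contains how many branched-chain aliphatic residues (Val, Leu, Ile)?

Matching residues: L10, L12.

2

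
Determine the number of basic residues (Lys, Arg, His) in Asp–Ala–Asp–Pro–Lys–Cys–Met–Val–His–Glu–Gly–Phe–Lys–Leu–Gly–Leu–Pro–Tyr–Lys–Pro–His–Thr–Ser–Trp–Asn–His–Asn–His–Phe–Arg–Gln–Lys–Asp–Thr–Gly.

9

Matching residues: Lys5, His9, Lys13, Lys19, His21, His26, His28, Arg30, Lys32.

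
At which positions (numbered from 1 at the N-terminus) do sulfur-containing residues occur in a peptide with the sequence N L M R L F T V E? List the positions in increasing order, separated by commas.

Cysteine (C, thiol) and methionine (M, thioether) are the two sulfur-containing amino acids.
Matching residues: M3.

3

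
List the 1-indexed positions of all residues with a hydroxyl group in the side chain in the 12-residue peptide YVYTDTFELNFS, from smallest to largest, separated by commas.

1, 3, 4, 6, 12

Serine (S), threonine (T), and tyrosine (Y) each carry a hydroxyl group on the side chain.
Matching residues: Y1, Y3, T4, T6, S12.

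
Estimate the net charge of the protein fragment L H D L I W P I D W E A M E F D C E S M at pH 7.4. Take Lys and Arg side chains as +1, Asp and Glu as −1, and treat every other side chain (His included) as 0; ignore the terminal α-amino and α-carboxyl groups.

-6

Positive (K, R): none → +0.
Negative (D, E): D3, D9, E11, E14, D16, E18 → −6.
Net charge = (+0) + (−6) = −6.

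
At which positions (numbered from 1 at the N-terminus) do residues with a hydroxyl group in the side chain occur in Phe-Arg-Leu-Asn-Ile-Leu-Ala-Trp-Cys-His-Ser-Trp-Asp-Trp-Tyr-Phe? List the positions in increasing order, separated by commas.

11, 15

Serine (S), threonine (T), and tyrosine (Y) each carry a hydroxyl group on the side chain.
Matching residues: Ser11, Tyr15.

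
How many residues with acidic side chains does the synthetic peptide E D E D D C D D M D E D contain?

10

The acidic residues are Asp (D) and Glu (E), whose side chains end in a carboxylate group.
Matching residues: E1, D2, E3, D4, D5, D7, D8, D10, E11, D12.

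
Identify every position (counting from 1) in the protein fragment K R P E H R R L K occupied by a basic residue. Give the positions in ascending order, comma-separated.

1, 2, 5, 6, 7, 9

Matching residues: K1, R2, H5, R6, R7, K9.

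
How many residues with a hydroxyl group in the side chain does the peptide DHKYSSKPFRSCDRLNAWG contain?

4

S, T, and Y are the three residues with a side-chain hydroxyl.
Matching residues: Y4, S5, S6, S11.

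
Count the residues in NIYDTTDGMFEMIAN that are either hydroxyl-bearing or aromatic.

4

Hydroxyl-bearing: S, T, Y. Aromatic: F, W, Y.
Hydroxyl-bearing residues here: Y3, T5, T6 (3).
Aromatic residues here: Y3, F10 (2).
Y is in both groups, so the 1 Y residue must not be double-counted.
Total = 3 + 2 − 1 = 4.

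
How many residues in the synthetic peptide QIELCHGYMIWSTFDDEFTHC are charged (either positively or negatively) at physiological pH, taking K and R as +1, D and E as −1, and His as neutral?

4

Charged side chains at pH ~7.4: K, R (positive); D, E (negative).
Matching residues: E3, D15, D16, E17.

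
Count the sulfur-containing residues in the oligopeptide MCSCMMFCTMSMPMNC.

Cysteine (C, thiol) and methionine (M, thioether) are the two sulfur-containing amino acids.
Matching residues: M1, C2, C4, M5, M6, C8, M10, M12, M14, C16.

10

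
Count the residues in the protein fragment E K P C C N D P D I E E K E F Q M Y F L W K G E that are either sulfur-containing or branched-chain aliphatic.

5

Sulfur-containing: C, M. Branched-chain aliphatic: I, L, V.
Sulfur-containing residues here: C4, C5, M17 (3).
Branched-chain aliphatic residues here: I10, L20 (2).
The two groups share no amino acid, so total = 3 + 2 = 5.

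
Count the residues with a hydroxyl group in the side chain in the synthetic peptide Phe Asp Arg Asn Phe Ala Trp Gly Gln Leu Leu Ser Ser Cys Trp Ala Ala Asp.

2

The –OH-bearing residues are Ser, Thr (aliphatic alcohols), and Tyr (phenol).
Matching residues: Ser12, Ser13.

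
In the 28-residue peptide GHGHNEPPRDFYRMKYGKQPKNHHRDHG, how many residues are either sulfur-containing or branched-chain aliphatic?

Sulfur-containing: C, M. Branched-chain aliphatic: I, L, V.
Sulfur-containing residues here: M14 (1).
Branched-chain aliphatic residues here: none (0).
The two groups share no amino acid, so total = 1 + 0 = 1.

1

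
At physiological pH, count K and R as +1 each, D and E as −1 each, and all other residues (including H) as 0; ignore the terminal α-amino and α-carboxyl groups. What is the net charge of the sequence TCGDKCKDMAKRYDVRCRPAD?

Positive (K, R): K5, K7, K11, R12, R16, R18 → +6.
Negative (D, E): D4, D8, D14, D21 → −4.
Net charge = (+6) + (−4) = +2.

+2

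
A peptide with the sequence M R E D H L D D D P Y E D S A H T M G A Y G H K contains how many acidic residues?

Aspartate (D) and glutamate (E) have carboxylic-acid side chains and are the acidic amino acids.
Matching residues: E3, D4, D7, D8, D9, E12, D13.

7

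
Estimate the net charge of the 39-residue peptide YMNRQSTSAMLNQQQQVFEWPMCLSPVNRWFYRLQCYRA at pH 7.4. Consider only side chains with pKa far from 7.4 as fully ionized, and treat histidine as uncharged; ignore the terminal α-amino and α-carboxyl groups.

+3

At pH ~7.4 the Lys and Arg side chains are protonated (+1), the Asp and Glu side chains are deprotonated (−1), and with His taken as neutral all other side chains carry no charge.
Positive (K, R): R4, R29, R33, R38 → +4.
Negative (D, E): E19 → −1.
Net charge = (+4) + (−1) = +3.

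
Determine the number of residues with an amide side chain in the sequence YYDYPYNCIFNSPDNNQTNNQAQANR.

10

The amide-side-chain residues are Asn (N) and Gln (Q).
Matching residues: N7, N11, N15, N16, Q17, N19, N20, Q21, Q23, N25.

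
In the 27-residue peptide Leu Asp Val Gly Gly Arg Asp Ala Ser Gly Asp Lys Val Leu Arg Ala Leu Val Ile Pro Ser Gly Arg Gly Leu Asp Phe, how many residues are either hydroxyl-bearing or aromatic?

Hydroxyl-bearing: S, T, Y. Aromatic: F, W, Y.
Hydroxyl-bearing residues here: Ser9, Ser21 (2).
Aromatic residues here: Phe27 (1).
(Y belongs to both groups, but none appear in this sequence.) Total = 2 + 1 = 3.

3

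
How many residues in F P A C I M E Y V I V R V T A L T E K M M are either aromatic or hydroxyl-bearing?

Aromatic: F, W, Y. Hydroxyl-bearing: S, T, Y.
Aromatic residues here: F1, Y8 (2).
Hydroxyl-bearing residues here: Y8, T14, T17 (3).
Y is in both groups, so the 1 Y residue must not be double-counted.
Total = 2 + 3 − 1 = 4.

4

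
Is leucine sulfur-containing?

Only Cys (C) and Met (M) have a sulfur atom in the side chain.
Leucine is not in this group.

No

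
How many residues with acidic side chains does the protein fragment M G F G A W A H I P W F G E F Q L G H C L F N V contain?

1

Aspartate (D) and glutamate (E) have carboxylic-acid side chains and are the acidic amino acids.
Matching residues: E14.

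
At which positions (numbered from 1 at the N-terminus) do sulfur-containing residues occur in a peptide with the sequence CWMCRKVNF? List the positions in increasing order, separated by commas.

The sulfur-bearing residues are cysteine (–SH) and methionine (–S–CH₃).
Matching residues: C1, M3, C4.

1, 3, 4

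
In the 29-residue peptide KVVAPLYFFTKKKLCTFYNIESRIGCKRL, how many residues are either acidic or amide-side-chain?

2

Acidic: D, E. Amide-side-chain: N, Q.
Acidic residues here: E21 (1).
Amide-side-chain residues here: N19 (1).
The two groups share no amino acid, so total = 1 + 1 = 2.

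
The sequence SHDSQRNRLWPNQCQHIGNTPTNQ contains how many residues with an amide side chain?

8

The amide-side-chain residues are Asn (N) and Gln (Q).
Matching residues: Q5, N7, N12, Q13, Q15, N19, N23, Q24.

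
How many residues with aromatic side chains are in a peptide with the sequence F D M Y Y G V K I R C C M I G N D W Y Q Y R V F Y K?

Phenylalanine (F), tryptophan (W), and tyrosine (Y) have aromatic ring side chains.
Matching residues: F1, Y4, Y5, W18, Y19, Y21, F24, Y25.

8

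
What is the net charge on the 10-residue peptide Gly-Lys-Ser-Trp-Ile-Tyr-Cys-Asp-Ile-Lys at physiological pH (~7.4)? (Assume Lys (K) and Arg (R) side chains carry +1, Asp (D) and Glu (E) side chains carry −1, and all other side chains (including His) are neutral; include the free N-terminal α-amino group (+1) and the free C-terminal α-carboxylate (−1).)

+1

Positive (K, R): Lys2, Lys10 → +2.
Negative (D, E): Asp8 → −1.
The N-terminus (+1) and C-terminus (−1) cancel.
Net charge = (+2) + (−1) = +1.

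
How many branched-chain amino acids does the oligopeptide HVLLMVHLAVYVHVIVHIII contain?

13

V, L, and I make up the branched-chain aliphatic group.
Matching residues: V2, L3, L4, V6, L8, V10, V12, V14, I15, V16, I18, I19, I20.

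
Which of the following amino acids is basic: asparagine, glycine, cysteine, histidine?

K, R, and H are the three residues with basic side chains (ε-amine, guanidinium, and imidazole respectively).
Of the listed options, only histidine belongs to this group.

histidine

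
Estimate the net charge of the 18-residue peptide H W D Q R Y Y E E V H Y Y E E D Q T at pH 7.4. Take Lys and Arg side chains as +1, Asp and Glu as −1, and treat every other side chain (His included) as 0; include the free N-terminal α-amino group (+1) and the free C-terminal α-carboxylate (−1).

-5

Positive (K, R): R5 → +1.
Negative (D, E): D3, E8, E9, E14, E15, D16 → −6.
The N-terminus (+1) and C-terminus (−1) cancel.
Net charge = (+1) + (−6) = −5.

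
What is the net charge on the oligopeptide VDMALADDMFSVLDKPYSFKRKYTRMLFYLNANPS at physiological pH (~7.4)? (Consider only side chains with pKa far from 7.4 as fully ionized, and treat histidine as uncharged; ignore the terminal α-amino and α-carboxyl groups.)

At pH ~7.4 the Lys and Arg side chains are protonated (+1), the Asp and Glu side chains are deprotonated (−1), and with His taken as neutral all other side chains carry no charge.
Positive (K, R): K15, K20, R21, K22, R25 → +5.
Negative (D, E): D2, D7, D8, D14 → −4.
Net charge = (+5) + (−4) = +1.

+1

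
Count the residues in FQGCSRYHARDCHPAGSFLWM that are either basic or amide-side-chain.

5

Basic: H, K, R. Amide-side-chain: N, Q.
Basic residues here: R6, H8, R10, H13 (4).
Amide-side-chain residues here: Q2 (1).
The two groups share no amino acid, so total = 4 + 1 = 5.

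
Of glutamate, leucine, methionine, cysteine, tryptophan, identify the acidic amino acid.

glutamate

The acidic residues are Asp (D) and Glu (E), whose side chains end in a carboxylate group.
Of the listed options, only glutamate belongs to this group.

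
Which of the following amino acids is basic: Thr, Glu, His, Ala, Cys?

Lysine (K), arginine (R), and histidine (H) have basic, nitrogen-containing side chains.
Of the listed options, only His belongs to this group.

His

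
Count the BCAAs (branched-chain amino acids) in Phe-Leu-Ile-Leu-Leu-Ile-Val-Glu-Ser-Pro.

Valine (V), leucine (L), and isoleucine (I) are the branched-chain amino acids.
Matching residues: Leu2, Ile3, Leu4, Leu5, Ile6, Val7.

6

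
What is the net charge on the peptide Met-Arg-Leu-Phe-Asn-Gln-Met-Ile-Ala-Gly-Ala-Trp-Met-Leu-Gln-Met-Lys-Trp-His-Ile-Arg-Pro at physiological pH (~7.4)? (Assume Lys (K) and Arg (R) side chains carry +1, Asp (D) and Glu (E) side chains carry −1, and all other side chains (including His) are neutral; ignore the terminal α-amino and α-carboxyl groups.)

+3

Positive (K, R): Arg2, Lys17, Arg21 → +3.
Negative (D, E): none → −0.
Net charge = (+3) + (−0) = +3.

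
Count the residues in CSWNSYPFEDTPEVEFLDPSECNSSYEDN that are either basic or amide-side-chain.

Basic: H, K, R. Amide-side-chain: N, Q.
Basic residues here: none (0).
Amide-side-chain residues here: N4, N23, N29 (3).
The two groups share no amino acid, so total = 0 + 3 = 3.

3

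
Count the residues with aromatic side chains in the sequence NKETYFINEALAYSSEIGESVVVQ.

3

F, W, and Y each carry an aromatic ring on the side chain.
Matching residues: Y5, F6, Y13.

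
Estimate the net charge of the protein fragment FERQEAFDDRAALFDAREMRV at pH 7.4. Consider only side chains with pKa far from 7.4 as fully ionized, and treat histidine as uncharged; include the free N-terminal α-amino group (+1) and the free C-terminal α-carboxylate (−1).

-2

The side chains ionized at physiological pH are Lys/Arg (+1) and Asp/Glu (−1); with His treated as neutral, nothing else contributes.
Positive (K, R): R3, R10, R17, R20 → +4.
Negative (D, E): E2, E5, D8, D9, D15, E18 → −6.
The N-terminus (+1) and C-terminus (−1) cancel.
Net charge = (+4) + (−6) = −2.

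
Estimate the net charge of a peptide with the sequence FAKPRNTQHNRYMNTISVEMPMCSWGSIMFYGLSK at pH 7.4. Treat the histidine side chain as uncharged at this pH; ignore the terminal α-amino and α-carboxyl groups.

+3

Near pH 7.4, K and R contribute +1 each, D and E contribute −1 each, and every other side chain (His included, as stated) is uncharged.
Positive (K, R): K3, R5, R11, K35 → +4.
Negative (D, E): E19 → −1.
Net charge = (+4) + (−1) = +3.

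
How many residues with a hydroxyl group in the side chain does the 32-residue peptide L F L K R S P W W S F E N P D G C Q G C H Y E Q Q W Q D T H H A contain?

Serine (S), threonine (T), and tyrosine (Y) each carry a hydroxyl group on the side chain.
Matching residues: S6, S10, Y22, T29.

4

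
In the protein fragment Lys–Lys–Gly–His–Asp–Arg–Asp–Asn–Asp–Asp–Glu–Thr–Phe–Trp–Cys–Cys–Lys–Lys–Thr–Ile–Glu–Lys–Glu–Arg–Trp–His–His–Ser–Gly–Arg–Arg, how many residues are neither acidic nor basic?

12

Acidic: D, E. Basic: K, R, H. All other residues are neither.
Matching residues: Gly3, Asn8, Thr12, Phe13, Trp14, Cys15, Cys16, Thr19, Ile20, Trp25, Ser28, Gly29.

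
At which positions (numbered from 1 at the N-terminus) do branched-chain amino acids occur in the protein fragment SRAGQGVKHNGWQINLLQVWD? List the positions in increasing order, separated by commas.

The BCAAs are Val, Leu, and Ile — aliphatic side chains with a branch point.
Matching residues: V7, I14, L16, L17, V19.

7, 14, 16, 17, 19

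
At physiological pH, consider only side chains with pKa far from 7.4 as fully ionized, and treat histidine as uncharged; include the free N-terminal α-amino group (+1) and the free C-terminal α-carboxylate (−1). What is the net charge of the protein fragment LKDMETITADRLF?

-1

At pH ~7.4 the Lys and Arg side chains are protonated (+1), the Asp and Glu side chains are deprotonated (−1), and with His taken as neutral all other side chains carry no charge.
Positive (K, R): K2, R11 → +2.
Negative (D, E): D3, E5, D10 → −3.
The N-terminus (+1) and C-terminus (−1) cancel.
Net charge = (+2) + (−3) = −1.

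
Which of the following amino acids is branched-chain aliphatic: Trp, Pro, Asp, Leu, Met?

The BCAAs are Val, Leu, and Ile — aliphatic side chains with a branch point.
Of the listed options, only Leu belongs to this group.

Leu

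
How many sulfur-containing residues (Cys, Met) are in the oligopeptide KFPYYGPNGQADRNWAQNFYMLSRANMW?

Matching residues: M21, M27.

2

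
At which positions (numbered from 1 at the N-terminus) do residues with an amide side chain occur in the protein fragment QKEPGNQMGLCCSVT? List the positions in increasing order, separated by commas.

The amide-side-chain residues are Asn (N) and Gln (Q).
Matching residues: Q1, N6, Q7.

1, 6, 7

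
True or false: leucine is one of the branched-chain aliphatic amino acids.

True

V, L, and I make up the branched-chain aliphatic group.
Leucine is in this group.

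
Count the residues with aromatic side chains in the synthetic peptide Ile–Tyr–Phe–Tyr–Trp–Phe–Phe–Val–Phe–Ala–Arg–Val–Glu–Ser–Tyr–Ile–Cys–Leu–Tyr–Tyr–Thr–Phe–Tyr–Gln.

The aromatic amino acids are Phe (F, benzyl), Trp (W, indole), and Tyr (Y, phenol).
Matching residues: Tyr2, Phe3, Tyr4, Trp5, Phe6, Phe7, Phe9, Tyr15, Tyr19, Tyr20, Phe22, Tyr23.

12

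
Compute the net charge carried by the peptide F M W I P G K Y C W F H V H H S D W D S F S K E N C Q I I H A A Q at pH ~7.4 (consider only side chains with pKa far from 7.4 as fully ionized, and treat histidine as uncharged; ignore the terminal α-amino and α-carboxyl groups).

At pH ~7.4 the Lys and Arg side chains are protonated (+1), the Asp and Glu side chains are deprotonated (−1), and with His taken as neutral all other side chains carry no charge.
Positive (K, R): K7, K23 → +2.
Negative (D, E): D17, D19, E24 → −3.
Net charge = (+2) + (−3) = −1.

-1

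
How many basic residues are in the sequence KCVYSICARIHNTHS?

The basic amino acids are Lys (K), Arg (R), and His (H).
Matching residues: K1, R9, H11, H14.

4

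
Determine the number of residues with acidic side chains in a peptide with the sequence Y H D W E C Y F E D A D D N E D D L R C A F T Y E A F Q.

Only D (aspartate) and E (glutamate) carry a side-chain carboxylic acid.
Matching residues: D3, E5, E9, D10, D12, D13, E15, D16, D17, E25.

10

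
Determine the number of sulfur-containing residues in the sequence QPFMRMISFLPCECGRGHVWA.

4

The sulfur-bearing residues are cysteine (–SH) and methionine (–S–CH₃).
Matching residues: M4, M6, C12, C14.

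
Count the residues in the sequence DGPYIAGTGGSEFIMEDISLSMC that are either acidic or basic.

Acidic: D, E. Basic: H, K, R.
Acidic residues here: D1, E12, E16, D17 (4).
Basic residues here: none (0).
The two groups share no amino acid, so total = 4 + 0 = 4.

4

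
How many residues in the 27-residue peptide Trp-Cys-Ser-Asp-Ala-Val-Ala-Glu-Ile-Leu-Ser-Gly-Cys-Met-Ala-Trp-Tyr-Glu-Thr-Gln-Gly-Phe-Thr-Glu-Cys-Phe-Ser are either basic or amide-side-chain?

1

Basic: H, K, R. Amide-side-chain: N, Q.
Basic residues here: none (0).
Amide-side-chain residues here: Gln20 (1).
The two groups share no amino acid, so total = 0 + 1 = 1.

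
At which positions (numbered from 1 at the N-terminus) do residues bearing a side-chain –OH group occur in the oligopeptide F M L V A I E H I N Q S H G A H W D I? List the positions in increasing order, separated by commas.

12

S, T, and Y are the three residues with a side-chain hydroxyl.
Matching residues: S12.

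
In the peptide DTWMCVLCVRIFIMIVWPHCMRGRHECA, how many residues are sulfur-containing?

Only Cys (C) and Met (M) have a sulfur atom in the side chain.
Matching residues: M4, C5, C8, M14, C20, M21, C27.

7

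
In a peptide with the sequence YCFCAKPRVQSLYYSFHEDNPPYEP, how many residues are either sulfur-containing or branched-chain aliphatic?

Sulfur-containing: C, M. Branched-chain aliphatic: I, L, V.
Sulfur-containing residues here: C2, C4 (2).
Branched-chain aliphatic residues here: V9, L12 (2).
The two groups share no amino acid, so total = 2 + 2 = 4.

4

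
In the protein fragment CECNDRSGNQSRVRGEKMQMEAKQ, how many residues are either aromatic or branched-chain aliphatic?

1

Aromatic: F, W, Y. Branched-chain aliphatic: I, L, V.
Aromatic residues here: none (0).
Branched-chain aliphatic residues here: V13 (1).
The two groups share no amino acid, so total = 0 + 1 = 1.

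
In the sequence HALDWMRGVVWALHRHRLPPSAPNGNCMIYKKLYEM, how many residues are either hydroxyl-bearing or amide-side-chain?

5

Hydroxyl-bearing: S, T, Y. Amide-side-chain: N, Q.
Hydroxyl-bearing residues here: S21, Y30, Y34 (3).
Amide-side-chain residues here: N24, N26 (2).
The two groups share no amino acid, so total = 3 + 2 = 5.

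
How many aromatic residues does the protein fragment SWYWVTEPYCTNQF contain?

5

The aromatic amino acids are Phe (F, benzyl), Trp (W, indole), and Tyr (Y, phenol).
Matching residues: W2, Y3, W4, Y9, F14.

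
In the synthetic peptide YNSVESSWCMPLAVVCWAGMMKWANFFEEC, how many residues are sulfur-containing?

The sulfur-bearing residues are cysteine (–SH) and methionine (–S–CH₃).
Matching residues: C9, M10, C16, M20, M21, C30.

6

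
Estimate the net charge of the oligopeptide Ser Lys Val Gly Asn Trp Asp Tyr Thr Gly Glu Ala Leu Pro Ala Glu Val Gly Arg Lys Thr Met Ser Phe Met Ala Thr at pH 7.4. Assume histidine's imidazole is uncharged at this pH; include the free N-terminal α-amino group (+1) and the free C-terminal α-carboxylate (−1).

0

At pH ~7.4 the Lys and Arg side chains are protonated (+1), the Asp and Glu side chains are deprotonated (−1), and with His taken as neutral all other side chains carry no charge.
Positive (K, R): Lys2, Arg19, Lys20 → +3.
Negative (D, E): Asp7, Glu11, Glu16 → −3.
The N-terminus (+1) and C-terminus (−1) cancel.
Net charge = (+3) + (−3) = 0.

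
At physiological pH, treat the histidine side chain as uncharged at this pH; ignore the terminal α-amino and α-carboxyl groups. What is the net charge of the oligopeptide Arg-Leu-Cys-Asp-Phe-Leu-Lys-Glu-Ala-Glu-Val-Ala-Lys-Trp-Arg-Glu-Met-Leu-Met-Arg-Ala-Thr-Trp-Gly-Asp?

0

Near pH 7.4, K and R contribute +1 each, D and E contribute −1 each, and every other side chain (His included, as stated) is uncharged.
Positive (K, R): Arg1, Lys7, Lys13, Arg15, Arg20 → +5.
Negative (D, E): Asp4, Glu8, Glu10, Glu16, Asp25 → −5.
Net charge = (+5) + (−5) = 0.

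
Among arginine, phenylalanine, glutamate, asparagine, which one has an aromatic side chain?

phenylalanine

F, W, and Y each carry an aromatic ring on the side chain.
Of the listed options, only phenylalanine belongs to this group.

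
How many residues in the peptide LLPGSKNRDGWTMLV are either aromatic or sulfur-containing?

2

Aromatic: F, W, Y. Sulfur-containing: C, M.
Aromatic residues here: W11 (1).
Sulfur-containing residues here: M13 (1).
The two groups share no amino acid, so total = 1 + 1 = 2.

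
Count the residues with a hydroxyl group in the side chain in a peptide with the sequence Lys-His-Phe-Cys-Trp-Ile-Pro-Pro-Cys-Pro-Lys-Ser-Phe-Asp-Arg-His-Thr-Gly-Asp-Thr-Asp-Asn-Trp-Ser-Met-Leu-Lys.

4

Serine (S), threonine (T), and tyrosine (Y) each carry a hydroxyl group on the side chain.
Matching residues: Ser12, Thr17, Thr20, Ser24.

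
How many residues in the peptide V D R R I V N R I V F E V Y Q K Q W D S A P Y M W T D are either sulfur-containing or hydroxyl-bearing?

5

Sulfur-containing: C, M. Hydroxyl-bearing: S, T, Y.
Sulfur-containing residues here: M24 (1).
Hydroxyl-bearing residues here: Y14, S20, Y23, T26 (4).
The two groups share no amino acid, so total = 1 + 4 = 5.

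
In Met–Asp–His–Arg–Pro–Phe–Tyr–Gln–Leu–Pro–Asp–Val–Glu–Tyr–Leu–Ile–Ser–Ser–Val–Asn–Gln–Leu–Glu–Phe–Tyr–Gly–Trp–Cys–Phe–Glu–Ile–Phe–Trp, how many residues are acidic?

5

Only D (aspartate) and E (glutamate) carry a side-chain carboxylic acid.
Matching residues: Asp2, Asp11, Glu13, Glu23, Glu30.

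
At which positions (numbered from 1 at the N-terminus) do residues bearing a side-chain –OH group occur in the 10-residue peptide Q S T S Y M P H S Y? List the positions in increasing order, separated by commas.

2, 3, 4, 5, 9, 10

The –OH-bearing residues are Ser, Thr (aliphatic alcohols), and Tyr (phenol).
Matching residues: S2, T3, S4, Y5, S9, Y10.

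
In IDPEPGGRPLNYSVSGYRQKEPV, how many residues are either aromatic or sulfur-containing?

Aromatic: F, W, Y. Sulfur-containing: C, M.
Aromatic residues here: Y12, Y17 (2).
Sulfur-containing residues here: none (0).
The two groups share no amino acid, so total = 2 + 0 = 2.

2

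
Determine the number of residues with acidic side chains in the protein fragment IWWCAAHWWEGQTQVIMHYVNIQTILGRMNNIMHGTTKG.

Aspartate (D) and glutamate (E) have carboxylic-acid side chains and are the acidic amino acids.
Matching residues: E10.

1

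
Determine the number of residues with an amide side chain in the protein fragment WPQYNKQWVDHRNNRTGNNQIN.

Asparagine (N) and glutamine (Q) have uncharged amide side chains.
Matching residues: Q3, N5, Q7, N13, N14, N18, N19, Q20, N22.

9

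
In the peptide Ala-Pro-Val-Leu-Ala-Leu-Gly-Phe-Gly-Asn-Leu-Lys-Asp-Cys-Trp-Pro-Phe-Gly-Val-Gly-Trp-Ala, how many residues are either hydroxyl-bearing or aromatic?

Hydroxyl-bearing: S, T, Y. Aromatic: F, W, Y.
Hydroxyl-bearing residues here: none (0).
Aromatic residues here: Phe8, Trp15, Phe17, Trp21 (4).
(Y belongs to both groups, but none appear in this sequence.) Total = 0 + 4 = 4.

4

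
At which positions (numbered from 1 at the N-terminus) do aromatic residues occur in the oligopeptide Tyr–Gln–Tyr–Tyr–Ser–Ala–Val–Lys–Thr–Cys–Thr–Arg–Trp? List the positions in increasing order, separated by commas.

1, 3, 4, 13

The aromatic amino acids are Phe (F, benzyl), Trp (W, indole), and Tyr (Y, phenol).
Matching residues: Tyr1, Tyr3, Tyr4, Trp13.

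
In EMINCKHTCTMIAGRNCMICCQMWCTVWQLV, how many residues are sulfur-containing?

10

Cysteine (C, thiol) and methionine (M, thioether) are the two sulfur-containing amino acids.
Matching residues: M2, C5, C9, M11, C17, M18, C20, C21, M23, C25.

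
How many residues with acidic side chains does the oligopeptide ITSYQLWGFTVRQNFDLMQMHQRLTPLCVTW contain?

The acidic residues are Asp (D) and Glu (E), whose side chains end in a carboxylate group.
Matching residues: D16.

1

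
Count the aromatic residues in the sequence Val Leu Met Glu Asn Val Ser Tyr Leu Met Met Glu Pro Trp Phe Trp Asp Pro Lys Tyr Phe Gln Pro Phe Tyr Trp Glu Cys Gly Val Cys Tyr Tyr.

Phenylalanine (F), tryptophan (W), and tyrosine (Y) have aromatic ring side chains.
Matching residues: Tyr8, Trp14, Phe15, Trp16, Tyr20, Phe21, Phe24, Tyr25, Trp26, Tyr32, Tyr33.

11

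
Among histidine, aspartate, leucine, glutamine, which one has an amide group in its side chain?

Asparagine (N) and glutamine (Q) have uncharged amide side chains.
Of the listed options, only glutamine belongs to this group.

glutamine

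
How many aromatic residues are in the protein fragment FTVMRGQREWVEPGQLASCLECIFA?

3

Phenylalanine (F), tryptophan (W), and tyrosine (Y) have aromatic ring side chains.
Matching residues: F1, W10, F24.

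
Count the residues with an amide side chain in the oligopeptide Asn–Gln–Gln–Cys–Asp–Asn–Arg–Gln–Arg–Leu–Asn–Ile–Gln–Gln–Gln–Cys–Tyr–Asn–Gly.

10

Only N (asparagine) and Q (glutamine) carry a side-chain carboxamide.
Matching residues: Asn1, Gln2, Gln3, Asn6, Gln8, Asn11, Gln13, Gln14, Gln15, Asn18.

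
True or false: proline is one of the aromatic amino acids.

F, W, and Y each carry an aromatic ring on the side chain.
Proline is not in this group.

False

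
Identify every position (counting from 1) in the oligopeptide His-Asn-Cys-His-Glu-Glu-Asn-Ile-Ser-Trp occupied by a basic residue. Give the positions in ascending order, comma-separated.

The basic amino acids are Lys (K), Arg (R), and His (H).
Matching residues: His1, His4.

1, 4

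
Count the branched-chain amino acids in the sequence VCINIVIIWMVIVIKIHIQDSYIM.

13

Valine (V), leucine (L), and isoleucine (I) are the branched-chain amino acids.
Matching residues: V1, I3, I5, V6, I7, I8, V11, I12, V13, I14, I16, I18, I23.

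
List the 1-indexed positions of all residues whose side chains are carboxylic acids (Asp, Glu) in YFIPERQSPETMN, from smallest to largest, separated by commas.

Matching residues: E5, E10.

5, 10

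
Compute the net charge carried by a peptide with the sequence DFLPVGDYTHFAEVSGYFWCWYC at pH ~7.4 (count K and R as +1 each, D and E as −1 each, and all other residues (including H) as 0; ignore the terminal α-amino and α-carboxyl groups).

Positive (K, R): none → +0.
Negative (D, E): D1, D7, E13 → −3.
Net charge = (+0) + (−3) = −3.

-3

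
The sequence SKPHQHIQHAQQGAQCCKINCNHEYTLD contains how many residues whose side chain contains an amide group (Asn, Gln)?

7

Matching residues: Q5, Q8, Q11, Q12, Q15, N20, N22.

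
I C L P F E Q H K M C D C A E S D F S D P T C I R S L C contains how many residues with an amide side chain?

1

The amide-side-chain residues are Asn (N) and Gln (Q).
Matching residues: Q7.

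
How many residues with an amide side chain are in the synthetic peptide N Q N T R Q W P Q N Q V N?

The amide-side-chain residues are Asn (N) and Gln (Q).
Matching residues: N1, Q2, N3, Q6, Q9, N10, Q11, N13.

8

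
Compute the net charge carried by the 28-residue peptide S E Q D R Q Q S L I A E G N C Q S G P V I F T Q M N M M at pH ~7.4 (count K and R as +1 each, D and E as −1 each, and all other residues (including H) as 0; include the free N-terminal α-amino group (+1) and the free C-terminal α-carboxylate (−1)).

Positive (K, R): R5 → +1.
Negative (D, E): E2, D4, E12 → −3.
The N-terminus (+1) and C-terminus (−1) cancel.
Net charge = (+1) + (−3) = −2.

-2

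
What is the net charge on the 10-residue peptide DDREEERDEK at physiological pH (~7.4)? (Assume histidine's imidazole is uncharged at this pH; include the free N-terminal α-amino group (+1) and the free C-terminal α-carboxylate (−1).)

Near pH 7.4, K and R contribute +1 each, D and E contribute −1 each, and every other side chain (His included, as stated) is uncharged.
Positive (K, R): R3, R7, K10 → +3.
Negative (D, E): D1, D2, E4, E5, E6, D8, E9 → −7.
The N-terminus (+1) and C-terminus (−1) cancel.
Net charge = (+3) + (−7) = −4.

-4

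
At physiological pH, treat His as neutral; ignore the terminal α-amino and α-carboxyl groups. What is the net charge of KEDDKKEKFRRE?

At pH ~7.4 the Lys and Arg side chains are protonated (+1), the Asp and Glu side chains are deprotonated (−1), and with His taken as neutral all other side chains carry no charge.
Positive (K, R): K1, K5, K6, K8, R10, R11 → +6.
Negative (D, E): E2, D3, D4, E7, E12 → −5.
Net charge = (+6) + (−5) = +1.

+1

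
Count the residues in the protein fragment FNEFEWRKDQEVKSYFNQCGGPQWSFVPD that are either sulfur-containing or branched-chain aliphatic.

Sulfur-containing: C, M. Branched-chain aliphatic: I, L, V.
Sulfur-containing residues here: C19 (1).
Branched-chain aliphatic residues here: V12, V27 (2).
The two groups share no amino acid, so total = 1 + 2 = 3.

3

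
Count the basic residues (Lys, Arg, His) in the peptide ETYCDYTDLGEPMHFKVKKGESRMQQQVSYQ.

Matching residues: H14, K16, K18, K19, R23.

5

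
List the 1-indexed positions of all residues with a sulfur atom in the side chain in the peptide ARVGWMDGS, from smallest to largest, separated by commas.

6

The sulfur-bearing residues are cysteine (–SH) and methionine (–S–CH₃).
Matching residues: M6.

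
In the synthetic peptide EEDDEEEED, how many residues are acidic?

9

The acidic residues are Asp (D) and Glu (E), whose side chains end in a carboxylate group.
Matching residues: E1, E2, D3, D4, E5, E6, E7, E8, D9.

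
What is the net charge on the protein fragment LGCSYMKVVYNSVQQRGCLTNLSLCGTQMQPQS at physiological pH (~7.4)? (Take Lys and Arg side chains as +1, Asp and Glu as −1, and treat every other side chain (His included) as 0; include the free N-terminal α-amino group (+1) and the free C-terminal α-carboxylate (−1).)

Positive (K, R): K7, R16 → +2.
Negative (D, E): none → −0.
The N-terminus (+1) and C-terminus (−1) cancel.
Net charge = (+2) + (−0) = +2.

+2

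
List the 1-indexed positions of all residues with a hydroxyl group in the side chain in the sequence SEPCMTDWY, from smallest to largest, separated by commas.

1, 6, 9

S, T, and Y are the three residues with a side-chain hydroxyl.
Matching residues: S1, T6, Y9.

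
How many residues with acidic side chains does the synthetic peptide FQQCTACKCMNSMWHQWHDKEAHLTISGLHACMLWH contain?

2

Aspartate (D) and glutamate (E) have carboxylic-acid side chains and are the acidic amino acids.
Matching residues: D19, E21.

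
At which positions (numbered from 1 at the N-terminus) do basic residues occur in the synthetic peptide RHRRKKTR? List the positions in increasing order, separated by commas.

K, R, and H are the three residues with basic side chains (ε-amine, guanidinium, and imidazole respectively).
Matching residues: R1, H2, R3, R4, K5, K6, R8.

1, 2, 3, 4, 5, 6, 8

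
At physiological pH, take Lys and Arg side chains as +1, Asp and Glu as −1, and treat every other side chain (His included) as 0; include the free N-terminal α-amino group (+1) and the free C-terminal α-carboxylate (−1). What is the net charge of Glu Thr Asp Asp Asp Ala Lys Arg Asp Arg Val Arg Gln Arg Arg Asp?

0

Positive (K, R): Lys7, Arg8, Arg10, Arg12, Arg14, Arg15 → +6.
Negative (D, E): Glu1, Asp3, Asp4, Asp5, Asp9, Asp16 → −6.
The N-terminus (+1) and C-terminus (−1) cancel.
Net charge = (+6) + (−6) = 0.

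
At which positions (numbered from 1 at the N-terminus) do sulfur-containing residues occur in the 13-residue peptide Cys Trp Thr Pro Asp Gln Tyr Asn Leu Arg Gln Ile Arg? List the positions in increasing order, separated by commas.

Only Cys (C) and Met (M) have a sulfur atom in the side chain.
Matching residues: Cys1.

1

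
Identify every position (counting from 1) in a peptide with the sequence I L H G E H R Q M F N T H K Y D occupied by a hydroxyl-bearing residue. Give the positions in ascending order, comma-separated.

Serine (S), threonine (T), and tyrosine (Y) each carry a hydroxyl group on the side chain.
Matching residues: T12, Y15.

12, 15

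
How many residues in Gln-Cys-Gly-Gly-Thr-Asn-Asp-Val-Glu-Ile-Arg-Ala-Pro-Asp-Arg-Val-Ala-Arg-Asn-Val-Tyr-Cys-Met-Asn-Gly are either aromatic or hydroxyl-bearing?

Aromatic: F, W, Y. Hydroxyl-bearing: S, T, Y.
Aromatic residues here: Tyr21 (1).
Hydroxyl-bearing residues here: Thr5, Tyr21 (2).
Y is in both groups, so the 1 Y residue must not be double-counted.
Total = 1 + 2 − 1 = 2.

2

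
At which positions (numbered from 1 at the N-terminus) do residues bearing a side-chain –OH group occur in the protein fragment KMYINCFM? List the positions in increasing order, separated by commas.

S, T, and Y are the three residues with a side-chain hydroxyl.
Matching residues: Y3.

3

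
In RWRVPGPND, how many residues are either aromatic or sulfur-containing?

1

Aromatic: F, W, Y. Sulfur-containing: C, M.
Aromatic residues here: W2 (1).
Sulfur-containing residues here: none (0).
The two groups share no amino acid, so total = 1 + 0 = 1.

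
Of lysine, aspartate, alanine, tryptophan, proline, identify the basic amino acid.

lysine

Lysine (K), arginine (R), and histidine (H) have basic, nitrogen-containing side chains.
Of the listed options, only lysine belongs to this group.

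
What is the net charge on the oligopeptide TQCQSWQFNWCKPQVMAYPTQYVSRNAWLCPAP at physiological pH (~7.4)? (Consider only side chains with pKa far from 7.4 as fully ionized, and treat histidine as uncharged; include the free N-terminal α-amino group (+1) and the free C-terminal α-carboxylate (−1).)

+2

At pH ~7.4 the Lys and Arg side chains are protonated (+1), the Asp and Glu side chains are deprotonated (−1), and with His taken as neutral all other side chains carry no charge.
Positive (K, R): K12, R25 → +2.
Negative (D, E): none → −0.
The N-terminus (+1) and C-terminus (−1) cancel.
Net charge = (+2) + (−0) = +2.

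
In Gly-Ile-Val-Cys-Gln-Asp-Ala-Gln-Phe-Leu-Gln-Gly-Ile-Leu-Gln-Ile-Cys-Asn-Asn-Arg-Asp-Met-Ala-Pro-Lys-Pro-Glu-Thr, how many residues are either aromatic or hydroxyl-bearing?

2

Aromatic: F, W, Y. Hydroxyl-bearing: S, T, Y.
Aromatic residues here: Phe9 (1).
Hydroxyl-bearing residues here: Thr28 (1).
(Y belongs to both groups, but none appear in this sequence.) Total = 1 + 1 = 2.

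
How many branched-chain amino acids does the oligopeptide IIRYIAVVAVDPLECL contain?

8

The BCAAs are Val, Leu, and Ile — aliphatic side chains with a branch point.
Matching residues: I1, I2, I5, V7, V8, V10, L13, L16.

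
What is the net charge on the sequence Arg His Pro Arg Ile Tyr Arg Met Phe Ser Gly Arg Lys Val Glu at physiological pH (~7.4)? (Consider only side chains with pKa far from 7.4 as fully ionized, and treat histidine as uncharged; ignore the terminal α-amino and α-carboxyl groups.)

The side chains ionized at physiological pH are Lys/Arg (+1) and Asp/Glu (−1); with His treated as neutral, nothing else contributes.
Positive (K, R): Arg1, Arg4, Arg7, Arg12, Lys13 → +5.
Negative (D, E): Glu15 → −1.
Net charge = (+5) + (−1) = +4.

+4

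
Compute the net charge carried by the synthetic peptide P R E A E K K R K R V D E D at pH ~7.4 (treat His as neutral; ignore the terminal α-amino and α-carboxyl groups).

At pH ~7.4 the Lys and Arg side chains are protonated (+1), the Asp and Glu side chains are deprotonated (−1), and with His taken as neutral all other side chains carry no charge.
Positive (K, R): R2, K6, K7, R8, K9, R10 → +6.
Negative (D, E): E3, E5, D12, E13, D14 → −5.
Net charge = (+6) + (−5) = +1.

+1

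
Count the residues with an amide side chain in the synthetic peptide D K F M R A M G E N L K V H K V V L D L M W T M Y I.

Only N (asparagine) and Q (glutamine) carry a side-chain carboxamide.
Matching residues: N10.

1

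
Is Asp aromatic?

F, W, and Y each carry an aromatic ring on the side chain.
Aspartate is not in this group.

No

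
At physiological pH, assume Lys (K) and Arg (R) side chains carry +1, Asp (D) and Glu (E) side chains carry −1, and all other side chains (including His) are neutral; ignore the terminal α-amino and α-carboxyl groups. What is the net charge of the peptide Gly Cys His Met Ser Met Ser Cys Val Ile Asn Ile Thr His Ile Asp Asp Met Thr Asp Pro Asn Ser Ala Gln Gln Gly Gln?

Positive (K, R): none → +0.
Negative (D, E): Asp16, Asp17, Asp20 → −3.
Net charge = (+0) + (−3) = −3.

-3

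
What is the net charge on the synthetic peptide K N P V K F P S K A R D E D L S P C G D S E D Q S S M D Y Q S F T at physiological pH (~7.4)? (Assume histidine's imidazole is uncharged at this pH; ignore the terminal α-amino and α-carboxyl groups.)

-3

Near pH 7.4, K and R contribute +1 each, D and E contribute −1 each, and every other side chain (His included, as stated) is uncharged.
Positive (K, R): K1, K5, K9, R11 → +4.
Negative (D, E): D12, E13, D14, D20, E22, D23, D28 → −7.
Net charge = (+4) + (−7) = −3.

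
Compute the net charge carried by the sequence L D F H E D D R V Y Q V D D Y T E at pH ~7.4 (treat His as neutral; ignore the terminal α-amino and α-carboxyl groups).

-6

Near pH 7.4, K and R contribute +1 each, D and E contribute −1 each, and every other side chain (His included, as stated) is uncharged.
Positive (K, R): R8 → +1.
Negative (D, E): D2, E5, D6, D7, D13, D14, E17 → −7.
Net charge = (+1) + (−7) = −6.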